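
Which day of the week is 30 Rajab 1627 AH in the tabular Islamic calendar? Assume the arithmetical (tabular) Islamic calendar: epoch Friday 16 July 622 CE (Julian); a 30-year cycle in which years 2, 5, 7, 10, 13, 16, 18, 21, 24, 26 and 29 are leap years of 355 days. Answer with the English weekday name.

Wednesday

This is JDN 2524846 (10 September 2200 Gregorian).
2524846 ≡ 2 (mod 7); counting from Monday = 0 gives Wednesday.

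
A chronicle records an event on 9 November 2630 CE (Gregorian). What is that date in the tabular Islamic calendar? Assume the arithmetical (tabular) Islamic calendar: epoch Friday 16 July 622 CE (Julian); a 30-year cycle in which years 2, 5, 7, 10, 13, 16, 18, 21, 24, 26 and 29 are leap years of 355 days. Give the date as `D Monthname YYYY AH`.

11 Dhu al-Hijjah 2070 AH

Both dates share Julian Day Number 2681960; in the tabular Islamic calendar that is 11 Dhu al-Hijjah 2070 AH.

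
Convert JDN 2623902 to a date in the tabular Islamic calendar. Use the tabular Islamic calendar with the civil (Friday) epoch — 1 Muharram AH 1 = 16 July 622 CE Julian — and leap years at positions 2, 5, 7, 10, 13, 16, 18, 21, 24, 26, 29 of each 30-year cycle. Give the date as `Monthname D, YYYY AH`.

The Gregorian equivalent of JDN 2623902 is 24 November 2471.
In the tabular Islamic calendar that day is Safar 10, 1907 AH.

Safar 10, 1907 AH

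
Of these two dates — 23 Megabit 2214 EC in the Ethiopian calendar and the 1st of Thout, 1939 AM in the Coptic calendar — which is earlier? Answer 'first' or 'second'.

first

Converting both to JDN: 2532721 vs 2532884; the smaller is the first.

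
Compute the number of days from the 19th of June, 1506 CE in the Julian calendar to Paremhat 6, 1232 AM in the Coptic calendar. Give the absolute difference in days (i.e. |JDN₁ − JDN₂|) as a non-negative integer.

3544

JDN of the first date = 2271294.
JDN of the second date = 2274838.
|2274838 − 2271294| = 3544.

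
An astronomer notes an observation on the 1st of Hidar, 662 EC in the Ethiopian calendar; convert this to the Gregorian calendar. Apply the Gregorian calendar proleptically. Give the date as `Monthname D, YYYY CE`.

October 31, 669 CE

Both dates share Julian Day Number 1965711; in the Gregorian calendar that is 31 October 669 CE.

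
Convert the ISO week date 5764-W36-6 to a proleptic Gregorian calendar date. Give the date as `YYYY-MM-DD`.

5764-09-08

ISO week 1 of 5764 is the week containing the first Thursday of 5764.
Week 36, day 6 (Saturday) lands on 5764-09-08.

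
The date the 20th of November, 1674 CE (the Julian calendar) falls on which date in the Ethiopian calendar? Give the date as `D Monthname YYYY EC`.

24 Hidar 1667 EC

Julian Day Number of the source date = 2332810.
Converting JDN 2332810 to the Ethiopian calendar gives 24 Hidar 1667 EC.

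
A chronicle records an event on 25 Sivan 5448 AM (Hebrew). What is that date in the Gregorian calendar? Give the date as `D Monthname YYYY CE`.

Both dates share Julian Day Number 2337764; in the Gregorian calendar that is 23 June 1688 CE.

23 June 1688 CE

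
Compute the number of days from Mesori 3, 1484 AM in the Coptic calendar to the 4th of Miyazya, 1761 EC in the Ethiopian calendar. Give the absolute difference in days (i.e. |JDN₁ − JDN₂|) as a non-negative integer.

First date → JDN 2367028; second date → JDN 2367274.
The interval is |2367028 − 2367274| = 246 days.

246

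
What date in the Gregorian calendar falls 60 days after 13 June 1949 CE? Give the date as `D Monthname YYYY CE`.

The starting date is JDN 2433081; 2433081 + 60 = 2433141.
JDN 2433141 corresponds to 12 August 1949 CE.

12 August 1949 CE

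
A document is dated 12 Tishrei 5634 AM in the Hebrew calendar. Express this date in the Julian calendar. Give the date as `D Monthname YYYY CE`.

21 September 1873 CE

The source date corresponds to 3 October 1873 in the Gregorian calendar (JDN 2405435).
That day falls on 21 September 1873 CE in the Julian calendar.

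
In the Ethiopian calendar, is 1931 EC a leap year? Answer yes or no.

1931 mod 4 = 3; in the Ethiopian calendar a year is leap when year mod 4 = 3, so it is a leap year.

yes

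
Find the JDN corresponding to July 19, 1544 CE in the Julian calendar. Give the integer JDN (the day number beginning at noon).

Equivalently 29 July 1544 (proleptic Gregorian).
JDN 2299161 is 15 October 1582 CE (Gregorian); the target day is −13957 days from there, so JDN = 2285204.

2285204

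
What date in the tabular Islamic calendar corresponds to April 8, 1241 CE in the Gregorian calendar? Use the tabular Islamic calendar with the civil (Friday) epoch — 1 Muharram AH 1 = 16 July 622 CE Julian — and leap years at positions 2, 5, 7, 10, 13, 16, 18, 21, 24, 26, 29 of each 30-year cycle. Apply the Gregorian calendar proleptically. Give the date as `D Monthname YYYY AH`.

17 Ramadan 638 AH

Julian Day Number of the source date = 2174424.
Converting JDN 2174424 to the tabular Islamic calendar gives 17 Ramadan 638 AH.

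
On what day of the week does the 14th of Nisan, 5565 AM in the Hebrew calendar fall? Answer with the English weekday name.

Saturday

This is JDN 2380425 (13 April 1805 Gregorian).
Since JDN mod 7 = 5 (0 = Monday), the day is Saturday.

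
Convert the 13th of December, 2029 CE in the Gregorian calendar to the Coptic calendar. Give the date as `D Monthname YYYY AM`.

Julian Day Number of the source date = 2462484.
Converting JDN 2462484 to the Coptic calendar gives 4 Koiak 1746 AM.

4 Koiak 1746 AM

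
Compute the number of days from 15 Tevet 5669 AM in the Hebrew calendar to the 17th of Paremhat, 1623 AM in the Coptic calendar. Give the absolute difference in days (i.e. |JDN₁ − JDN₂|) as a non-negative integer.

654

JDN of the first date = 2418315.
JDN of the second date = 2417661.
|2417661 − 2418315| = 654.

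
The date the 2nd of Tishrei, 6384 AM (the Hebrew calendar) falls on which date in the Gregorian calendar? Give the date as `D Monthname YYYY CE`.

19 September 2623 CE

Both dates share Julian Day Number 2679352; in the Gregorian calendar that is 19 September 2623 CE.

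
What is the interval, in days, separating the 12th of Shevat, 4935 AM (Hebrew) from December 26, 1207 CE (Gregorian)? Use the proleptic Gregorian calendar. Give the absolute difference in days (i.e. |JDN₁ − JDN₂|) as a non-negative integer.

12035

JDN of the first date = 2150232.
JDN of the second date = 2162267.
|2162267 − 2150232| = 12035.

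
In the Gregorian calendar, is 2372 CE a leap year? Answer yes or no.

2372 is divisible by 4 and not by 100, so it is a leap year.

yes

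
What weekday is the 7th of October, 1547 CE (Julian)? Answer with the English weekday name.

In the proleptic Gregorian calendar this is 17 October 1547 (JDN 2286379).
JDN 2286379 mod 7 = 4, and JDN 0 was a Monday, so this is a Friday.

Friday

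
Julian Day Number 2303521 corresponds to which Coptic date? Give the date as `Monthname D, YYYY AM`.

Thout 15, 1311 AM

JDN 2303521 is 22 September 1594 in the Gregorian calendar.
In the Coptic calendar that day is Thout 15, 1311 AM.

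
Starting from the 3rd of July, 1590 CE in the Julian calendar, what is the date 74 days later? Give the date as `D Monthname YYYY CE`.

Counting 74 days forward from JDN 2301989 reaches JDN 2302063, which is 15 September 1590 CE.

15 September 1590 CE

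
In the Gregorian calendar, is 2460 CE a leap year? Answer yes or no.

2460 is divisible by 4 and not by 100, so it is a leap year.

yes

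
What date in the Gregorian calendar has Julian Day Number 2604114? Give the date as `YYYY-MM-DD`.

JDN 2451545 is 1 Jan 2000; 2604114 is +152569 days from there.

2417-09-20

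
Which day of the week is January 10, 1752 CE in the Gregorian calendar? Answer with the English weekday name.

Monday

Since JDN mod 7 = 0 (0 = Monday), the day is Monday.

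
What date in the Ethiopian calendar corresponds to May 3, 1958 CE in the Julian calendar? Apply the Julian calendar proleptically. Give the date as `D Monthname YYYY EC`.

8 Ginbot 1950 EC

The source date corresponds to 16 May 1958 in the Gregorian calendar (JDN 2436340).
That day falls on 8 Ginbot 1950 EC in the Ethiopian calendar.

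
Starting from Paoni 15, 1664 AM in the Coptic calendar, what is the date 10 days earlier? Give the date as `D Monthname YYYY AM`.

5 Paoni 1664 AM

The starting date is JDN 2432725; 2432725 − 10 = 2432715.
JDN 2432715 corresponds to 5 Paoni 1664 AM.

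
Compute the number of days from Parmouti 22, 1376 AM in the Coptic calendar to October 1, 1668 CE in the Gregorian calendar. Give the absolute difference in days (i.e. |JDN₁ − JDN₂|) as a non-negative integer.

JDN of the first date = 2327480.
JDN of the second date = 2330559.
|2330559 − 2327480| = 3079.

3079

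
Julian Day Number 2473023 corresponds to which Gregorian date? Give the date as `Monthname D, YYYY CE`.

Counting from JDN 2299161 = 15 Oct 1582 gives an offset of 173862 days.

October 21, 2058 CE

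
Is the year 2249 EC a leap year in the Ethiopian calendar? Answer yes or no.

no

2249 mod 4 = 1; in the Ethiopian calendar a year is leap when year mod 4 = 3, so it is a common year.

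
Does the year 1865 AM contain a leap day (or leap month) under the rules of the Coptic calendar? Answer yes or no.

no

1865 mod 4 = 1; in the Coptic calendar a year is leap when year mod 4 = 3, so it is a common year.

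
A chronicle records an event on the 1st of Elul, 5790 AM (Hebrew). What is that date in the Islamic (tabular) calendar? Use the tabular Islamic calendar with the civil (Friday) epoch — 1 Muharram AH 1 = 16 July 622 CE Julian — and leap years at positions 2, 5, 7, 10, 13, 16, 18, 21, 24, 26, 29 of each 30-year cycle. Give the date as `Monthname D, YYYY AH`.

Jumada al-Awwal 1, 1452 AH

Julian Day Number of the source date = 2462744.
Converting JDN 2462744 to the tabular Islamic calendar gives 1 Jumada al-Awwal 1452 AH.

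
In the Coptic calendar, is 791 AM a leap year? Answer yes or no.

yes

791 mod 4 = 3; in the Coptic calendar a year is leap when year mod 4 = 3, so it is a leap year.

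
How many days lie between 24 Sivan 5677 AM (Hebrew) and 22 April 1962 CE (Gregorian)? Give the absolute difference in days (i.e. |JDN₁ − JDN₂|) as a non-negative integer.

First date → JDN 2421394; second date → JDN 2437777.
The interval is |2421394 − 2437777| = 16383 days.

16383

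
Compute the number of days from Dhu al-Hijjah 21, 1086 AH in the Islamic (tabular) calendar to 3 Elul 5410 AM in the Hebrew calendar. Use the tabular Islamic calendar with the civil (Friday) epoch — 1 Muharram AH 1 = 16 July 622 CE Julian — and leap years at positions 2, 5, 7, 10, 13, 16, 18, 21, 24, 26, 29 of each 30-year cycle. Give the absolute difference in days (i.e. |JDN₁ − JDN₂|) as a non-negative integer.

9321

JDN of the first date = 2333273.
JDN of the second date = 2323952.
|2323952 − 2333273| = 9321.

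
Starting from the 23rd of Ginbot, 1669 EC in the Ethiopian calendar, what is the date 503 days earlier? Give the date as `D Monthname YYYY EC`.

Counting 503 days back from JDN 2333720 reaches JDN 2333217, which is 5 Tir 1668 EC.

5 Tir 1668 EC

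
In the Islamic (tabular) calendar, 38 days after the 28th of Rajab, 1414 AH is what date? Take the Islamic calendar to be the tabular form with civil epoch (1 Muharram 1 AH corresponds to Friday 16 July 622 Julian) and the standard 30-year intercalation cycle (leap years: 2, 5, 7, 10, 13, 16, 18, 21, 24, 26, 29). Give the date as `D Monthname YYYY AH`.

7 Ramadan 1414 AH

The starting date is JDN 2449364; 2449364 + 38 = 2449402.
JDN 2449402 corresponds to 7 Ramadan 1414 AH.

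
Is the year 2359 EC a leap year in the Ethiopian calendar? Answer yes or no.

2359 mod 4 = 3; in the Ethiopian calendar a year is leap when year mod 4 = 3, so it is a leap year.

yes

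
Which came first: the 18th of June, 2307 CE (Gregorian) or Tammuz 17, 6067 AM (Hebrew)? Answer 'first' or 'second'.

First date → JDN 2563842; second date → JDN 2563872.
JDN 2563842 < JDN 2563872, so the first date is earlier.

first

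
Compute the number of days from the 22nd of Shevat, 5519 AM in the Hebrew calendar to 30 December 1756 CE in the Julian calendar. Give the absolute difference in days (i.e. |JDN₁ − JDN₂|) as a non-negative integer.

JDN of the first date = 2363571.
JDN of the second date = 2362801.
|2362801 − 2363571| = 770.

770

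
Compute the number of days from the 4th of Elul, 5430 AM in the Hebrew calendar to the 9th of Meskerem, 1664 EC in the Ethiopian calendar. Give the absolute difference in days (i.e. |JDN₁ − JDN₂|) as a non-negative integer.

First date → JDN 2331247; second date → JDN 2331640.
The interval is |2331247 − 2331640| = 393 days.

393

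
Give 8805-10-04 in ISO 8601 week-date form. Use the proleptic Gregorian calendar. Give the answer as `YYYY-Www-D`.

8805-W40-2

The weekday is Tuesday (ISO weekday 2).
That Tuesday belongs to ISO week 40 of ISO year 8805.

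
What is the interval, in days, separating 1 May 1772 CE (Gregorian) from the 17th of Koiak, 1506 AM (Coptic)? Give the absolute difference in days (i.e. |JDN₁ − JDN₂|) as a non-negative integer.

6446

First date → JDN 2368391; second date → JDN 2374837.
The interval is |2368391 − 2374837| = 6446 days.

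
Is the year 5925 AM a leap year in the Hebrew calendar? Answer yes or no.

Hebrew year 5925 is year 16 of its 19-year Metonic cycle; leap years are at positions 3, 6, 8, 11, 14, 17, 19, so it is a common year (12 months).

no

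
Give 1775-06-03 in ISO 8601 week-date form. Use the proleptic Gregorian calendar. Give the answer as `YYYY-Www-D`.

1775-W22-6

The weekday is Saturday (ISO weekday 6).
That Saturday belongs to ISO week 22 of ISO year 1775.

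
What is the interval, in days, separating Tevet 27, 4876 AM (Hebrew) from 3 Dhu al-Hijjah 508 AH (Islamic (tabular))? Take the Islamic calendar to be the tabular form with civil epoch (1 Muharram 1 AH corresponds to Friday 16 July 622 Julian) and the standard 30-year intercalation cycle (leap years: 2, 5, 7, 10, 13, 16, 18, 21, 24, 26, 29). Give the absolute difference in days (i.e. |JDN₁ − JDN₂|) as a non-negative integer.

259

JDN of the first date = 2128690.
JDN of the second date = 2128431.
|2128431 − 2128690| = 259.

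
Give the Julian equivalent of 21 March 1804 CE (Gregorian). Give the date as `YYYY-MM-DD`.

The Julian–Gregorian offset here is 12 days (Julian trailing).
21 March 1804 Gregorian − 12 days → 9 March 1804 Julian.

1804-03-09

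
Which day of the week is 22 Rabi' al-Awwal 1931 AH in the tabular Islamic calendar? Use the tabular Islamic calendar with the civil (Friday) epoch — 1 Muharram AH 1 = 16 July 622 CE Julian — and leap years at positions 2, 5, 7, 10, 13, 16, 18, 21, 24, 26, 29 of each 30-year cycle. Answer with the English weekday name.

This is JDN 2632448 (18 April 2495 Gregorian).
JDN 2632448 mod 7 = 0, and JDN 0 was a Monday, so this is a Monday.

Monday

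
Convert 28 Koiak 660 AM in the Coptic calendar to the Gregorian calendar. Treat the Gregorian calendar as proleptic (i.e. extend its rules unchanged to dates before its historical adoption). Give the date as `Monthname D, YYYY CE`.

Both dates share Julian Day Number 2065847; in the Gregorian calendar that is 30 December 943 CE.

December 30, 943 CE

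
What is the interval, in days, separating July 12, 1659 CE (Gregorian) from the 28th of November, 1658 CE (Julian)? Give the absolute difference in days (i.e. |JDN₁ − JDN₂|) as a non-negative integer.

First date → JDN 2327190; second date → JDN 2326974.
The interval is |2327190 − 2326974| = 216 days.

216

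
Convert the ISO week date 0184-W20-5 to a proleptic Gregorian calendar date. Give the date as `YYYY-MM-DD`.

ISO week 1 of 184 is the week containing the first Thursday of 184.
Week 20, day 5 (Friday) lands on 0184-05-14.

0184-05-14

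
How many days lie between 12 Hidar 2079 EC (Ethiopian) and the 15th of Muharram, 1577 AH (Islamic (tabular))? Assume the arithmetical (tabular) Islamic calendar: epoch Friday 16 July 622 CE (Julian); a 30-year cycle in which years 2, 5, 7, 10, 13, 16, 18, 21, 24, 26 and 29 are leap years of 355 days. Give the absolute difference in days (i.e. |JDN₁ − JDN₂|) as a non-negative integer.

23655

JDN of the first date = 2483281.
JDN of the second date = 2506936.
|2506936 − 2483281| = 23655.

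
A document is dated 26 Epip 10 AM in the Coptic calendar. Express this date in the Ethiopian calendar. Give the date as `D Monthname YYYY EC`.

26 Hamle 286 EC

The source date corresponds to 20 July 294 in the proleptic Gregorian calendar (JDN 1828642).
That day falls on 26 Hamle 286 EC in the Ethiopian calendar.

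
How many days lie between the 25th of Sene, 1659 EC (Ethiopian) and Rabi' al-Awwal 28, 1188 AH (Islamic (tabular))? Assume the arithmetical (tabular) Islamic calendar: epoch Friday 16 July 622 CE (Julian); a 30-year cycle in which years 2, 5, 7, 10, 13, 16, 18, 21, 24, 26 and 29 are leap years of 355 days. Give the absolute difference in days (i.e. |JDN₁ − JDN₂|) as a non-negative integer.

39060

First date → JDN 2330099; second date → JDN 2369159.
The interval is |2330099 − 2369159| = 39060 days.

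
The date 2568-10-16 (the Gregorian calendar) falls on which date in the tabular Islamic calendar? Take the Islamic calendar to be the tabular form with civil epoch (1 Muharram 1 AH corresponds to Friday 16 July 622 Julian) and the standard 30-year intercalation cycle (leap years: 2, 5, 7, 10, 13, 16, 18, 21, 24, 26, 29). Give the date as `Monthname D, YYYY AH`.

Dhu al-Hijjah 23, 2006 AH

Both dates share Julian Day Number 2659292; in the tabular Islamic calendar that is 23 Dhu al-Hijjah 2006 AH.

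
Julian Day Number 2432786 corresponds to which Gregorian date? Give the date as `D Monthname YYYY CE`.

22 August 1948 CE

JDN 2451545 is 1 Jan 2000; 2432786 is −18759 days from there.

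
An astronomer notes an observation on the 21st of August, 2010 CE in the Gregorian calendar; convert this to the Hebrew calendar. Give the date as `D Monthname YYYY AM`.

Both dates share Julian Day Number 2455430; in the Hebrew calendar that is 11 Elul 5770 AM.

11 Elul 5770 AM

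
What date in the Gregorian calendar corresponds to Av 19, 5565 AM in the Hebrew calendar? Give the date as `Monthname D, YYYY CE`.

August 14, 1805 CE

Both dates share Julian Day Number 2380548; in the Gregorian calendar that is 14 August 1805 CE.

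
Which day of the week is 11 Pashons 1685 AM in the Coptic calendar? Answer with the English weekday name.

This is JDN 2440361 (19 May 1969 Gregorian).
2440361 ≡ 0 (mod 7); counting from Monday = 0 gives Monday.

Monday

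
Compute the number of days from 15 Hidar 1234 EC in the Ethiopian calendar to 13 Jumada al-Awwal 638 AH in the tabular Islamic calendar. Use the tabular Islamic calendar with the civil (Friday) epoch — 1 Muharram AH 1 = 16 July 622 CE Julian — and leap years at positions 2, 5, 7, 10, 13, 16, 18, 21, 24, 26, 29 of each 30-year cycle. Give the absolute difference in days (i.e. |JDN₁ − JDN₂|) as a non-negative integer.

346

JDN of the first date = 2174648.
JDN of the second date = 2174302.
|2174302 − 2174648| = 346.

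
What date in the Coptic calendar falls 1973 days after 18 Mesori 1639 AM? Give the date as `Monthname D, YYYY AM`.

Tobi 9, 1645 AM

The starting date is JDN 2423656; 2423656 + 1973 = 2425629.
JDN 2425629 corresponds to Tobi 9, 1645 AM.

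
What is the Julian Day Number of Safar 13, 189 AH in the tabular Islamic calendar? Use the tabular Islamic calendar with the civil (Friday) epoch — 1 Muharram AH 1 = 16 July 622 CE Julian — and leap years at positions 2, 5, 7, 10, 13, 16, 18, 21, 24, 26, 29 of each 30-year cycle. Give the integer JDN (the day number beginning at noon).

In the proleptic Gregorian calendar the same day is 23 January 805.
JDN 2400001 is 17 November 1858 CE (Gregorian), MJD 0; the target day is −384898 days from there, so JDN = 2015103.

2015103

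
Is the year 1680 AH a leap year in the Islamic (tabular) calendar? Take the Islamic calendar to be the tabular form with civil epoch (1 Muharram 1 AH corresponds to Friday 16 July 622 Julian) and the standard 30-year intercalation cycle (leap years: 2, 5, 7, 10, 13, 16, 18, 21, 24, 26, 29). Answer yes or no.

Year 1680 AH is year 30 of its 30-year cycle; leap positions are 2, 5, 7, 10, 13, 16, 18, 21, 24, 26, 29, so it is a common year (354 days).

no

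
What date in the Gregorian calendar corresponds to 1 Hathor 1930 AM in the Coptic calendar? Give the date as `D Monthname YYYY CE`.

12 November 2213 CE

Julian Day Number of the source date = 2529657.
Converting JDN 2529657 to the Gregorian calendar gives 12 November 2213 CE.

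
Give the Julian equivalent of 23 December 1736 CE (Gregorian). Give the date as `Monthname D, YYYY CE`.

December 12, 1736 CE

At this point the Julian calendar is 11 days behind the Gregorian.
23 December 1736 Gregorian − 11 days → 12 December 1736 Julian.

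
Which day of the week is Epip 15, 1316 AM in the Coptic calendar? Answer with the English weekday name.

In the Gregorian calendar this is 19 July 1600 (JDN 2305648).
JDN 2305648 mod 7 = 2, and JDN 0 was a Monday, so this is a Wednesday.

Wednesday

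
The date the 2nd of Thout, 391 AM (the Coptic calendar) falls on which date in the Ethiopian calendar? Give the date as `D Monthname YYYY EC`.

2 Meskerem 667 EC

Julian Day Number of the source date = 1967478.
Converting JDN 1967478 to the Ethiopian calendar gives 2 Meskerem 667 EC.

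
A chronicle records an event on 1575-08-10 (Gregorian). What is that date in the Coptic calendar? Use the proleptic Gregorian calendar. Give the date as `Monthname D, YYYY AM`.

Mesori 7, 1291 AM

Both dates share Julian Day Number 2296538; in the Coptic calendar that is 7 Mesori 1291 AM.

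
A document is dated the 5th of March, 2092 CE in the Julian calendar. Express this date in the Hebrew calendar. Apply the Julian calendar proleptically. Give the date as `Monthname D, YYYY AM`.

The source date corresponds to 18 March 2092 in the Gregorian calendar (JDN 2485225).
That day falls on 9 Adar II 5852 AM in the Hebrew calendar.

Adar II 9, 5852 AM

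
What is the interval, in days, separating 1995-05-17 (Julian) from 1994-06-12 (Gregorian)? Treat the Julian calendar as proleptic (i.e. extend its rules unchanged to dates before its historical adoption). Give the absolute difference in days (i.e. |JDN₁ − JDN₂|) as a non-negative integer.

JDN of the first date = 2449868.
JDN of the second date = 2449516.
|2449516 − 2449868| = 352.

352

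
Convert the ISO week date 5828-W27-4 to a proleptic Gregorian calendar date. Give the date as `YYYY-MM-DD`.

5828-07-03

ISO week 1 of 5828 is the week containing the first Thursday of 5828.
Week 27, day 4 (Thursday) lands on 5828-07-03.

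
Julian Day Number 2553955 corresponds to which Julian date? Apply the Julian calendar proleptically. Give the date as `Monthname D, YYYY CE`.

May 7, 2280 CE

The Gregorian equivalent of JDN 2553955 is 22 May 2280.
In the Julian calendar that day is May 7, 2280 CE.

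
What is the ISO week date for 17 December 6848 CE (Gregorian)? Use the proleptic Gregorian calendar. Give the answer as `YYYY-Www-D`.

6848-W51-4

The weekday is Thursday (ISO weekday 4).
That Thursday belongs to ISO week 51 of ISO year 6848.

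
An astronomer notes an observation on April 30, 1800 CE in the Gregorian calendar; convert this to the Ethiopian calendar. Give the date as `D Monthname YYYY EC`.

Julian Day Number of the source date = 2378616.
Converting JDN 2378616 to the Ethiopian calendar gives 23 Miyazya 1792 EC.

23 Miyazya 1792 EC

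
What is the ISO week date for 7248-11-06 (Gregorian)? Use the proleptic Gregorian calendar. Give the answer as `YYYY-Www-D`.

The weekday is Friday (ISO weekday 5).
That Friday belongs to ISO week 45 of ISO year 7248.

7248-W45-5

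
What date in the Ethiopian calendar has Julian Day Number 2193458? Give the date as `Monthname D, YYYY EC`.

Ginbot 17, 1285 EC

The proleptic Gregorian equivalent of JDN 2193458 is 19 May 1293.
In the Ethiopian calendar that day is Ginbot 17, 1285 EC.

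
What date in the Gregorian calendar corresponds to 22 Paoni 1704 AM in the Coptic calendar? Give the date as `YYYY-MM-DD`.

1988-06-29

Julian Day Number of the source date = 2447342.
Converting JDN 2447342 to the Gregorian calendar gives 29 June 1988 CE.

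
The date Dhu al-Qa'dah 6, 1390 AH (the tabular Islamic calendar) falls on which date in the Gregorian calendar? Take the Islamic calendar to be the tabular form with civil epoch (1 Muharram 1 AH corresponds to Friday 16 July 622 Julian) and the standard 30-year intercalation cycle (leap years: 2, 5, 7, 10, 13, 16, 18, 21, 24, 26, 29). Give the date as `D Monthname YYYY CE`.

Julian Day Number of the source date = 2440955.
Converting JDN 2440955 to the Gregorian calendar gives 3 January 1971 CE.

3 January 1971 CE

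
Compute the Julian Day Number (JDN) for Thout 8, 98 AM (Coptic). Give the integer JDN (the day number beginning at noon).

1860466

In the proleptic Gregorian calendar the same day is 6 September 381.
JDN 2400001 is 17 November 1858 CE (Gregorian), MJD 0; the target day is −539535 days from there, so JDN = 1860466.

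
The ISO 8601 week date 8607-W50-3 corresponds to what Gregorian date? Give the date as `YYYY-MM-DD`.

ISO week 1 of 8607 is the week containing the first Thursday of 8607.
Week 50, day 3 (Wednesday) lands on 8607-12-09.

8607-12-09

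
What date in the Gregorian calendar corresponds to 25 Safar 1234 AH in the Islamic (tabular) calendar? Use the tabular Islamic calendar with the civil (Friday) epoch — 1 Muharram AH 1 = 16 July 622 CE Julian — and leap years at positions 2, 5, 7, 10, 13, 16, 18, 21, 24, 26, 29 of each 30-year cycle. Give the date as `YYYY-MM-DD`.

1818-12-24

Julian Day Number of the source date = 2385428.
Converting JDN 2385428 to the Gregorian calendar gives 24 December 1818 CE.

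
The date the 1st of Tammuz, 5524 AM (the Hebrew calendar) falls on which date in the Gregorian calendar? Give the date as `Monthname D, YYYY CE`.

Julian Day Number of the source date = 2365530.
Converting JDN 2365530 to the Gregorian calendar gives 1 July 1764 CE.

July 1, 1764 CE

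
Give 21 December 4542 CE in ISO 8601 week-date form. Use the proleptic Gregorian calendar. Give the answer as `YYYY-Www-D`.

4542-W51-5

The weekday is Friday (ISO weekday 5).
That Friday belongs to ISO week 51 of ISO year 4542.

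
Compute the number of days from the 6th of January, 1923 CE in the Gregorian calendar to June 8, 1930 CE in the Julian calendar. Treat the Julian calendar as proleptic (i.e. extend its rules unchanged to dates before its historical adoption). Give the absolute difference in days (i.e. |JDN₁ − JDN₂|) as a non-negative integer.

2723

First date → JDN 2423426; second date → JDN 2426149.
The interval is |2423426 − 2426149| = 2723 days.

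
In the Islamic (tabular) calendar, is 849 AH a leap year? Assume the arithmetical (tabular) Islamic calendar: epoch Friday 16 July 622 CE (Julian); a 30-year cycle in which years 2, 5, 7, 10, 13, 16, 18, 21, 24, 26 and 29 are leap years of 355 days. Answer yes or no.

no

Year 849 AH is year 9 of its 30-year cycle; leap positions are 2, 5, 7, 10, 13, 16, 18, 21, 24, 26, 29, so it is a common year (354 days).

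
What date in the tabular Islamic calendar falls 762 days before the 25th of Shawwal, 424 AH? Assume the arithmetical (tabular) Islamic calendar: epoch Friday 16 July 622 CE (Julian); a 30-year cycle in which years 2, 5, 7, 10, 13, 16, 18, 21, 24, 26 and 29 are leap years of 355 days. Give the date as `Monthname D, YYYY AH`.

The starting date is JDN 2098627; 2098627 − 762 = 2097865.
JDN 2097865 corresponds to Ramadan 2, 422 AH.

Ramadan 2, 422 AH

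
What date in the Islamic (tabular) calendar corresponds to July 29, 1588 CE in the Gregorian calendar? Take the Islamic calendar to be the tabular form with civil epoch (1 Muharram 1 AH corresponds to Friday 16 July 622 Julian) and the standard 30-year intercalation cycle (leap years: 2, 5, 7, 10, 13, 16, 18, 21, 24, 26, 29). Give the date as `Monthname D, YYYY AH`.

Both dates share Julian Day Number 2301275; in the tabular Islamic calendar that is 5 Ramadan 996 AH.

Ramadan 5, 996 AH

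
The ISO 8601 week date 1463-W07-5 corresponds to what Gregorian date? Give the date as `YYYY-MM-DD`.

ISO week 1 of 1463 is the week containing the first Thursday of 1463.
Week 7, day 5 (Friday) lands on 1463-02-13.

1463-02-13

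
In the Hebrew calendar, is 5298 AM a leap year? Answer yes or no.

Hebrew year 5298 is year 16 of its 19-year Metonic cycle; leap years are at positions 3, 6, 8, 11, 14, 17, 19, so it is a common year (12 months).

no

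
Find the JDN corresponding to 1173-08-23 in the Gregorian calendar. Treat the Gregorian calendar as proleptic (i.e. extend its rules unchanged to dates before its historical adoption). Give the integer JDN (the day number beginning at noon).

2149724

JDN 2451545 is 1 January 2000 CE (Gregorian); the target day is −301821 days from there, so JDN = 2149724.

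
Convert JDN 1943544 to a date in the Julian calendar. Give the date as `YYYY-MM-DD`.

JDN 1943544 is 21 February 609 in the proleptic Gregorian calendar.
In the Julian calendar that day is 0609-02-18.

0609-02-18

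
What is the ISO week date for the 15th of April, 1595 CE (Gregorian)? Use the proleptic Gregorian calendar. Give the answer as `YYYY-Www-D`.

The weekday is Saturday (ISO weekday 6).
That Saturday belongs to ISO week 15 of ISO year 1595.

1595-W15-6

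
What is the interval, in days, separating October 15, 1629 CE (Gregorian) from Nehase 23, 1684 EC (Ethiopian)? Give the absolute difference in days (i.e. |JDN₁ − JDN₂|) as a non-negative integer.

First date → JDN 2316328; second date → JDN 2339289.
The interval is |2316328 − 2339289| = 22961 days.

22961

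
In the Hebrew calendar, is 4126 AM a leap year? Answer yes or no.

Hebrew year 4126 is year 3 of its 19-year Metonic cycle; leap years are at positions 3, 6, 8, 11, 14, 17, 19, so it is a leap year (13 months).

yes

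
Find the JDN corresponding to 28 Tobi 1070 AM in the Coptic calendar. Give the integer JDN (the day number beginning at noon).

In the proleptic Gregorian calendar the same day is 31 January 1354.
JDN 2400001 is 17 November 1858 CE (Gregorian), MJD 0; the target day is −184372 days from there, so JDN = 2215629.

2215629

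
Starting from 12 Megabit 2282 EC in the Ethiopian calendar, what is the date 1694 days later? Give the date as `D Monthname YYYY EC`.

Counting 1694 days forward from JDN 2557547 reaches JDN 2559241, which is 30 Tikimt 2287 EC.

30 Tikimt 2287 EC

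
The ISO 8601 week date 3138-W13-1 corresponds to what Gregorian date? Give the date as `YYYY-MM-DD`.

ISO week 1 of 3138 is the week containing the first Thursday of 3138.
Week 13, day 1 (Monday) lands on 3138-03-28.

3138-03-28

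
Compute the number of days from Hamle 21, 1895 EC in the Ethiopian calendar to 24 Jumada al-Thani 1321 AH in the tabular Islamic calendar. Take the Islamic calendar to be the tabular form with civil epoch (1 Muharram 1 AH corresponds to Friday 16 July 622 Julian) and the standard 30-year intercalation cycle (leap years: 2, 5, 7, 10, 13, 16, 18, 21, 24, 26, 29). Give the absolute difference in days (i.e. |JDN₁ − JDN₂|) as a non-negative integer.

51

First date → JDN 2416324; second date → JDN 2416375.
The interval is |2416324 − 2416375| = 51 days.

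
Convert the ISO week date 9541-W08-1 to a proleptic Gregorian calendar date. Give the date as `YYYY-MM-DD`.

ISO week 1 of 9541 is the week containing the first Thursday of 9541.
Week 8, day 1 (Monday) lands on 9541-02-17.

9541-02-17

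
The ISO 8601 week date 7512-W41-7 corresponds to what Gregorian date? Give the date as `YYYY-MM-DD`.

7512-10-13

ISO week 1 of 7512 is the week containing the first Thursday of 7512.
Week 41, day 7 (Sunday) lands on 7512-10-13.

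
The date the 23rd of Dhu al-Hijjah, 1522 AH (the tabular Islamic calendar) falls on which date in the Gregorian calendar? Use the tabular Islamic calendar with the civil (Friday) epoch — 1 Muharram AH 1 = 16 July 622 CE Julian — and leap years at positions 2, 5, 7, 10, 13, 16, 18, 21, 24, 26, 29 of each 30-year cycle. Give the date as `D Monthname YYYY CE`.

Julian Day Number of the source date = 2487779.
Converting JDN 2487779 to the Gregorian calendar gives 16 March 2099 CE.

16 March 2099 CE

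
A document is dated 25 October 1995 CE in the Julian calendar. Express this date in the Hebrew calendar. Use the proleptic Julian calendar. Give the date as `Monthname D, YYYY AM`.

Cheshvan 14, 5756 AM

The source date corresponds to 7 November 1995 in the Gregorian calendar (JDN 2450029).
That day falls on 14 Cheshvan 5756 AM in the Hebrew calendar.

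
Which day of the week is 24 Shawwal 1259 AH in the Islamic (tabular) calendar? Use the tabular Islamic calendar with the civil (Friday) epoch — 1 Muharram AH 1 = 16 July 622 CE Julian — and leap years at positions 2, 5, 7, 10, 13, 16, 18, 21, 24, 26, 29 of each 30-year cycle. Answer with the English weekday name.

Friday

In the Gregorian calendar this is 17 November 1843 (JDN 2394522).
2394522 ≡ 4 (mod 7); counting from Monday = 0 gives Friday.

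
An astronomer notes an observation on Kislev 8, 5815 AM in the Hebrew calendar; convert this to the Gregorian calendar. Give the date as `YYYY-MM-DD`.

Both dates share Julian Day Number 2471611; in the Gregorian calendar that is 9 December 2054 CE.

2054-12-09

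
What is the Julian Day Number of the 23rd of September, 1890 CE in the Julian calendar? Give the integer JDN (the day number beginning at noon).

2411646

In the Gregorian calendar the same day is 5 October 1890.
JDN 2451545 is 1 January 2000 CE (Gregorian); the target day is −39899 days from there, so JDN = 2411646.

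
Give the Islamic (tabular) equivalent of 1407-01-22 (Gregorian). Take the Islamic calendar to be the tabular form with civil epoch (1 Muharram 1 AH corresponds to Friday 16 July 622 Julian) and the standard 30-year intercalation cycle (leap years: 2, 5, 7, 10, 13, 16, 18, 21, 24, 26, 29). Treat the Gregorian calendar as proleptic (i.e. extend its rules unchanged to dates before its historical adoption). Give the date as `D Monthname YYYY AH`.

Both dates share Julian Day Number 2234977; in the tabular Islamic calendar that is 3 Sha'ban 809 AH.

3 Sha'ban 809 AH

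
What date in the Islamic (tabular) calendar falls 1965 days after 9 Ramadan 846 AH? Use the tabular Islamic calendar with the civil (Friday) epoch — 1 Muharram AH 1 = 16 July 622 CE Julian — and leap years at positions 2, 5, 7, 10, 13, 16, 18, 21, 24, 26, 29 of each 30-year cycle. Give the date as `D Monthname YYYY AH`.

JDN of 9 Ramadan 846 AH = 2248124.
2248124 + 1965 = 2250089.
JDN 2250089 in the tabular Islamic calendar is 25 Rabi' al-Awwal 852 AH.

25 Rabi' al-Awwal 852 AH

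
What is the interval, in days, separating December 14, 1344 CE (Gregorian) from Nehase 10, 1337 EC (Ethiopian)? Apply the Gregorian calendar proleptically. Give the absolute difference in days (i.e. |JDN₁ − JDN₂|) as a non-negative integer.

First date → JDN 2212294; second date → JDN 2212534.
The interval is |2212294 − 2212534| = 240 days.

240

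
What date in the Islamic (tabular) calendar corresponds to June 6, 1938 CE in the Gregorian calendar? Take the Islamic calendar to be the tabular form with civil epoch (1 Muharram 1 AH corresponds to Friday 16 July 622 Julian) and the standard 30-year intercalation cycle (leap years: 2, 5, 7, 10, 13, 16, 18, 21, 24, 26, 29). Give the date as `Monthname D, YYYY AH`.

Both dates share Julian Day Number 2429056; in the tabular Islamic calendar that is 7 Rabi' al-Thani 1357 AH.

Rabi' al-Thani 7, 1357 AH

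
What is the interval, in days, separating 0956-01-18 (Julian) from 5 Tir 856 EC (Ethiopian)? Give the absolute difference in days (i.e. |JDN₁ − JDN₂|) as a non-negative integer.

33620

First date → JDN 2070254; second date → JDN 2036634.
The interval is |2070254 − 2036634| = 33620 days.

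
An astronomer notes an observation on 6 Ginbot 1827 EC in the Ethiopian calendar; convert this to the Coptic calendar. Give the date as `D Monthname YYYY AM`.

Julian Day Number of the source date = 2391412.
Converting JDN 2391412 to the Coptic calendar gives 6 Pashons 1551 AM.

6 Pashons 1551 AM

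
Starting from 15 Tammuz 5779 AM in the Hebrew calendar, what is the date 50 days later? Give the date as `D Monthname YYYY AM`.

Counting 50 days forward from JDN 2458683 reaches JDN 2458733, which is 6 Elul 5779 AM.

6 Elul 5779 AM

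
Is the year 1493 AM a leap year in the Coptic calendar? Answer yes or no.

1493 mod 4 = 1; in the Coptic calendar a year is leap when year mod 4 = 3, so it is a common year.

no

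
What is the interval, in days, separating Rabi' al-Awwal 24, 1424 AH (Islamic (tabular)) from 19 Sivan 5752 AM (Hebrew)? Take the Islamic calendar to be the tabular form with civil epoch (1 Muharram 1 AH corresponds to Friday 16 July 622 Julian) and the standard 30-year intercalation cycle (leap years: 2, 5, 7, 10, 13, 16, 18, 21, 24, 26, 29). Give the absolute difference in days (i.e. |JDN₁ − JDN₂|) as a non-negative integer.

3992

JDN of the first date = 2452786.
JDN of the second date = 2448794.
|2448794 − 2452786| = 3992.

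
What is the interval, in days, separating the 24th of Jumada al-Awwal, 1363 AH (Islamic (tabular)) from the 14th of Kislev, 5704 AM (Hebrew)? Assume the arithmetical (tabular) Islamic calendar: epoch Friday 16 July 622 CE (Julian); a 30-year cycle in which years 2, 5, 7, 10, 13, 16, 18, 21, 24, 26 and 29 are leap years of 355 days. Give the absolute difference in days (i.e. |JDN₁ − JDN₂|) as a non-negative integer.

JDN of the first date = 2431228.
JDN of the second date = 2431070.
|2431070 − 2431228| = 158.

158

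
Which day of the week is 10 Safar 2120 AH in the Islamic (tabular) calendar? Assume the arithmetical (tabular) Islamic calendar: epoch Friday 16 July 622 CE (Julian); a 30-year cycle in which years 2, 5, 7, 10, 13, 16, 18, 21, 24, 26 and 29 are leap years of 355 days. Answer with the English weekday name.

Monday

This is JDN 2699382 (22 July 2678 Gregorian).
2699382 ≡ 0 (mod 7); counting from Monday = 0 gives Monday.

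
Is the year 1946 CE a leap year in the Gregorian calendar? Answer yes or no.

no

1946 is not divisible by 4, so it is a common year.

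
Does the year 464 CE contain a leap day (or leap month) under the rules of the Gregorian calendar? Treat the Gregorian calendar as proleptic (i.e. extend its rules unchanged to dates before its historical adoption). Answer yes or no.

464 is divisible by 4 and not by 100, so it is a leap year.

yes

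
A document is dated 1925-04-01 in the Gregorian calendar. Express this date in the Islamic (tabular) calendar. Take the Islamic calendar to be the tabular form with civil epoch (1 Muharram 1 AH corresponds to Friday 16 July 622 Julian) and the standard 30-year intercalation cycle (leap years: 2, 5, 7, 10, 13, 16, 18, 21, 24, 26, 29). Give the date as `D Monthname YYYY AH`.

7 Ramadan 1343 AH

Julian Day Number of the source date = 2424242.
Converting JDN 2424242 to the tabular Islamic calendar gives 7 Ramadan 1343 AH.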